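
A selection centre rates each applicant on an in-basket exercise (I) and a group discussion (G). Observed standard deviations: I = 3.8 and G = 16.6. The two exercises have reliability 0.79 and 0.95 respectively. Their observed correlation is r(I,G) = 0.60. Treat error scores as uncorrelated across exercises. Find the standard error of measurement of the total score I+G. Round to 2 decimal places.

4.10

Var(total) = 290 + 75.696 = 365.696.
True-score variance = 273.19 + 75.696 = 348.886, so reliability = 0.9540.
Error variance = 365.696 − 348.886 = 16.8104; SEM = √16.8104 = 4.10.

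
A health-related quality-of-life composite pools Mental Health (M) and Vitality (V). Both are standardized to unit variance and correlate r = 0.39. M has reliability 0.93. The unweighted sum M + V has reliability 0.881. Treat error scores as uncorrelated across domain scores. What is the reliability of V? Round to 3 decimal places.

0.739

Var(M+V) = 2 + 2·0.39 = 2.780.
True-score variance = ρ_M + ρ_V + 2·0.39, so 0.881 = (0.93 + ρ_V + 0.78) / 2.780.
ρ_V = 0.881·2.780 − 0.93 − 0.78 = 0.739.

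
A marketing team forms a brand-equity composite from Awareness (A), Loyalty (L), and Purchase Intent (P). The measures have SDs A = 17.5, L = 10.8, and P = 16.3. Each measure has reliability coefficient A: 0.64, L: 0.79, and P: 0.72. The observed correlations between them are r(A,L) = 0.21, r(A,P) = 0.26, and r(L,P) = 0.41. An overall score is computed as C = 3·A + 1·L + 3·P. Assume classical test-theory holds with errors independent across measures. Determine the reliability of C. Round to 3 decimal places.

0.768

Var(C) = 3²·17.5² + 10.8² + 3²·16.3² + 2·[3·17.5·10.8·0.21 + 9·17.5·16.3·0.26 + 3·10.8·16.3·0.41] = 5264.1 + 2006.17 = 7270.27.
Because errors are independent across components, Cov(Tᵢ,Tⱼ) = Cov(Xᵢ,Xⱼ); the off-diagonal part of the true-score variance is the same as above.
True-score variance = [3²·17.5²·0.64 + 10.8²·0.79 + 3²·16.3²·0.72] + 2006.17 = 3577.82 + 2006.17 = 5583.99.
Reliability = 5583.99 / 7270.27 = 0.768.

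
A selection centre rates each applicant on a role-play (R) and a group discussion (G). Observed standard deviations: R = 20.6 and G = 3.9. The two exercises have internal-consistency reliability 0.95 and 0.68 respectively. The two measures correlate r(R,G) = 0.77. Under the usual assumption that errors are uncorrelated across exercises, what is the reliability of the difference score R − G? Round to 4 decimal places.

0.9174

Var(R−G) = 20.6² + 3.9² − 2·20.6·3.9·0.77 = 439.57 − 123.724 = 315.846.
Under uncorrelated errors the observed covariances equal the true-score covariances, so only the own-variance terms attenuate.
True-score variance = [20.6²·0.95 + 3.9²·0.68] − 123.724 = 413.485 − 123.724 = 289.761.
Reliability = 289.761 / 315.846 = 0.9174.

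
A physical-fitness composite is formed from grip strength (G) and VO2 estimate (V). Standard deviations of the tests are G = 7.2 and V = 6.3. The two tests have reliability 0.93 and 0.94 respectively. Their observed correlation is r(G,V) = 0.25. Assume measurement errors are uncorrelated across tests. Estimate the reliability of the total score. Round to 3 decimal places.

0.947

Var(G+V) = 7.2² + 6.3² + 2·[7.2·6.3·0.25] = 91.53 + 22.68 = 114.21.
With uncorrelated errors the cross-covariances are all true-score covariance, so they carry over unchanged; only the diagonal terms shrink to ρᵢσᵢ².
True-score variance = [7.2²·0.93 + 6.3²·0.94] + 22.68 = 85.5198 + 22.68 = 108.2.
Reliability = 108.2 / 114.21 = 0.947.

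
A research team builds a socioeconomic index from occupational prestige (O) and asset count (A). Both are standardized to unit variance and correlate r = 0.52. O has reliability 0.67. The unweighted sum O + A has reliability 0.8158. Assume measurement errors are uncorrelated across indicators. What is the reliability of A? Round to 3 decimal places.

0.770

Var(O+A) = 2 + 2·0.52 = 3.040.
True-score variance = ρ_O + ρ_A + 2·0.52, so 0.8158 = (0.67 + ρ_A + 1.04) / 3.040.
ρ_A = 0.8158·3.040 − 0.67 − 1.04 = 0.770.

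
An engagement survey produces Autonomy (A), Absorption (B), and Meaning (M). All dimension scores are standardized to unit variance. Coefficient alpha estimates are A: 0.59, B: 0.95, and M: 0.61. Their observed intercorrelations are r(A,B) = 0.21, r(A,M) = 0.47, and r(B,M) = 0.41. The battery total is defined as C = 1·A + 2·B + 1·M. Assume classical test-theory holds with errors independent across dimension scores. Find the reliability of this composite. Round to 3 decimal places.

0.894

Var(C) = 1 + 2² + 1 + 2·[2·0.21 + 0.47 + 2·0.41] = 6 + 3.42 = 9.42.
Under uncorrelated errors the observed covariances equal the true-score covariances, so only the own-variance terms attenuate.
True-score variance = [0.59 + 2²·0.95 + 0.61] + 3.42 = 5 + 3.42 = 8.42.
Reliability = 8.42 / 9.42 = 0.894.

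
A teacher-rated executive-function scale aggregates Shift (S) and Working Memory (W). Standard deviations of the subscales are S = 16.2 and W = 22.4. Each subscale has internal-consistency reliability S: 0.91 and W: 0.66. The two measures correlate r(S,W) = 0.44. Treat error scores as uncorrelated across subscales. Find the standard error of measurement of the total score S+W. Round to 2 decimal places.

Var(total) = 764.2 + 319.334 = 1083.53.
True-score variance = 569.982 + 319.334 = 889.316, so reliability = 0.8208.
Error variance = 1083.53 − 889.316 = 194.218; SEM = √194.218 = 13.94.

13.94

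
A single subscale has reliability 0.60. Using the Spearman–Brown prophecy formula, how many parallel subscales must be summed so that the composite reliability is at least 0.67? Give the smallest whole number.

2

k ≥ ρ*(1−ρ₁)/(ρ₁(1−ρ*)) = 0.67·0.40 / (0.60·0.33) = 1.354.
Smallest integer k = 2.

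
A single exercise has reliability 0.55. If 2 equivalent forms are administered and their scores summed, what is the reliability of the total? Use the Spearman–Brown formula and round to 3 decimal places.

0.710

ρ_k = kρ / (1 + (k−1)ρ) = 2·0.55 / (1 + 1·0.55) = 1.100 / 1.550 = 0.710.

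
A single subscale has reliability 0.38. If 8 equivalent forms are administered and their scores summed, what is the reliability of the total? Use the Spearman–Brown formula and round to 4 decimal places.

0.8306

ρ_k = kρ / (1 + (k−1)ρ) = 8·0.38 / (1 + 7·0.38) = 3.040 / 3.660 = 0.8306.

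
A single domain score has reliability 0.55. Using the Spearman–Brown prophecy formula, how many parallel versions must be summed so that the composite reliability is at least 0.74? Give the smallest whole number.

3

k ≥ ρ*(1−ρ₁)/(ρ₁(1−ρ*)) = 0.74·0.45 / (0.55·0.26) = 2.329.
Smallest integer k = 3.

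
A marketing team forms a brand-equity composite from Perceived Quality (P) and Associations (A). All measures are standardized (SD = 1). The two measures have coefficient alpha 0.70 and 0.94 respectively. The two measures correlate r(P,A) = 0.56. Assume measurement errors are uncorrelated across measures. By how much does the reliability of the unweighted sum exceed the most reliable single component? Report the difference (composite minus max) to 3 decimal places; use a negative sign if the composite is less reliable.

-0.055

Var(sum) = 2 + 1.12 = 3.12; true-score variance = 1.64 + 1.12 = 2.76; composite reliability = 0.8846.
Max component reliability = 0.9400.
Difference = 0.8846 − 0.9400 = -0.055.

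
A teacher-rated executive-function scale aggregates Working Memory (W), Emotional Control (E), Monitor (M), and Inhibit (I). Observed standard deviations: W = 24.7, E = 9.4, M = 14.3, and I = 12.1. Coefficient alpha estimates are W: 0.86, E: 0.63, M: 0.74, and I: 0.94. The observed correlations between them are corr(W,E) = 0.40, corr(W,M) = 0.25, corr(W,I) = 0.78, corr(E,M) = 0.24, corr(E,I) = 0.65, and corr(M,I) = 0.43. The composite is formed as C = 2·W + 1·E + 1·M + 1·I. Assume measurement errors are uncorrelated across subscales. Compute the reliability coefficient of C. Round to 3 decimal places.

Var(C) = 2²·24.7² + 9.4² + 14.3² + 12.1² + 2·[2·24.7·9.4·0.40 + 2·24.7·14.3·0.25 + 2·24.7·12.1·0.78 + 9.4·14.3·0.24 + 9.4·12.1·0.65 + 14.3·12.1·0.43] = 2879.62 + 2018.36 = 4897.98.
Because errors are independent across components, Cov(Tᵢ,Tⱼ) = Cov(Xᵢ,Xⱼ); the off-diagonal part of the true-score variance is the same as above.
True-score variance = [2²·24.7²·0.86 + 9.4²·0.63 + 14.3²·0.74 + 12.1²·0.94] + 2018.36 = 2443.32 + 2018.36 = 4461.69.
Reliability = 4461.69 / 4897.98 = 0.911.

0.911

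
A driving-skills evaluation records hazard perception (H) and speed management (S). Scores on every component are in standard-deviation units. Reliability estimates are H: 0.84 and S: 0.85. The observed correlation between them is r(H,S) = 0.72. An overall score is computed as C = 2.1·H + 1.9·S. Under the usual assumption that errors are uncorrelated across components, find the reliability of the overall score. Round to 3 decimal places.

0.909

Var(C) = 2.1² + 1.9² + 2·[3.99·0.72] = 8.02 + 5.7456 = 13.7656.
With uncorrelated errors the cross-covariances are all true-score covariance, so they carry over unchanged; only the diagonal terms shrink to ρᵢσᵢ².
True-score variance = [2.1²·0.84 + 1.9²·0.85] + 5.7456 = 6.7729 + 5.7456 = 12.5185.
Reliability = 12.5185 / 13.7656 = 0.909.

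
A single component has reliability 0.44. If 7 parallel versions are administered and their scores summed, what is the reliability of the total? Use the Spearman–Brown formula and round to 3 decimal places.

0.846

ρ_k = kρ / (1 + (k−1)ρ) = 7·0.44 / (1 + 6·0.44) = 3.080 / 3.640 = 0.846.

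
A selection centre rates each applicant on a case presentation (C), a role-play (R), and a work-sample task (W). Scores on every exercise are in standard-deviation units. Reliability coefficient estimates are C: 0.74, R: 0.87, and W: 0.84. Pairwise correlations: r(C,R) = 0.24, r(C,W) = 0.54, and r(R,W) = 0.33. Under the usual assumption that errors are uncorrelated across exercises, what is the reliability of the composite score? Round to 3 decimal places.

0.895

Var(C+R+W) = 3 + 2·[0.24 + 0.54 + 0.33] = 3 + 2.22 = 5.22.
Because errors are independent across components, Cov(Tᵢ,Tⱼ) = Cov(Xᵢ,Xⱼ); the off-diagonal part of the true-score variance is the same as above.
True-score variance = [0.74 + 0.87 + 0.84] + 2.22 = 2.45 + 2.22 = 4.67.
Reliability = 4.67 / 5.22 = 0.895.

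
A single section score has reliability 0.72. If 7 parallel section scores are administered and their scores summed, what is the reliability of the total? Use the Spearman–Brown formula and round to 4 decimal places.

0.9474

ρ_k = kρ / (1 + (k−1)ρ) = 7·0.72 / (1 + 6·0.72) = 5.040 / 5.320 = 0.9474.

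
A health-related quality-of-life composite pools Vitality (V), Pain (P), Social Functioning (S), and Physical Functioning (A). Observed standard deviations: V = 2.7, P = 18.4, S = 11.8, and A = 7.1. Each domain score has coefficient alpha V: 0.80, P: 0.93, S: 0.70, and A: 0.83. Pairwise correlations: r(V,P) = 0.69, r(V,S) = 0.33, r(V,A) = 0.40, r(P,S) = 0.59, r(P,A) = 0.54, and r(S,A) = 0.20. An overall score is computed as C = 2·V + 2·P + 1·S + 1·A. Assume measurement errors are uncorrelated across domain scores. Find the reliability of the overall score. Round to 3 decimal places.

0.945

Var(C) = 2²·2.7² + 2²·18.4² + 11.8² + 7.1² + 2·[4·2.7·18.4·0.69 + 2·2.7·11.8·0.33 + 2·2.7·7.1·0.40 + 2·18.4·11.8·0.59 + 2·18.4·7.1·0.54 + 11.8·7.1·0.20] = 1573.05 + 1175.06 = 2748.11.
With uncorrelated errors the cross-covariances are all true-score covariance, so they carry over unchanged; only the diagonal terms shrink to ρᵢσᵢ².
True-score variance = [2²·2.7²·0.80 + 2²·18.4²·0.93 + 11.8²·0.70 + 7.1²·0.83] + 1175.06 = 1422.08 + 1175.06 = 2597.14.
Reliability = 2597.14 / 2748.11 = 0.945.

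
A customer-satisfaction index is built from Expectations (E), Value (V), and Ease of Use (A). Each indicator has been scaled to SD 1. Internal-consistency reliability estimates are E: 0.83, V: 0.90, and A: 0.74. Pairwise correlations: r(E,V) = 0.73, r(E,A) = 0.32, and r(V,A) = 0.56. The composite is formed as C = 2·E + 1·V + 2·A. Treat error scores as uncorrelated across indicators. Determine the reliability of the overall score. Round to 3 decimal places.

Var(C) = 2² + 1 + 2² + 2·[2·0.73 + 4·0.32 + 2·0.56] = 9 + 7.72 = 16.72.
Because errors are independent across components, Cov(Tᵢ,Tⱼ) = Cov(Xᵢ,Xⱼ); the off-diagonal part of the true-score variance is the same as above.
True-score variance = [2²·0.83 + 0.90 + 2²·0.74] + 7.72 = 7.18 + 7.72 = 14.9.
Reliability = 14.9 / 16.72 = 0.891.

0.891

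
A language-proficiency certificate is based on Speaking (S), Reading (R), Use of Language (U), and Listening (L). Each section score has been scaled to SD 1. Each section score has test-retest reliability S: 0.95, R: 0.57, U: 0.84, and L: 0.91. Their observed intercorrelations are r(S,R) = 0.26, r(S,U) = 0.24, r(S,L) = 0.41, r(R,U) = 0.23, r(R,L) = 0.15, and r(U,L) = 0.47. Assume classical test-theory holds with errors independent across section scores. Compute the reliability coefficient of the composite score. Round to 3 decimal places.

Var(S+R+U+L) = 4 + 2·[0.26 + 0.24 + 0.41 + 0.23 + 0.15 + 0.47] = 4 + 3.52 = 7.52.
With uncorrelated errors the cross-covariances are all true-score covariance, so they carry over unchanged; only the diagonal terms shrink to ρᵢσᵢ².
True-score variance = [0.95 + 0.57 + 0.84 + 0.91] + 3.52 = 3.27 + 3.52 = 6.79.
Reliability = 6.79 / 7.52 = 0.903.

0.903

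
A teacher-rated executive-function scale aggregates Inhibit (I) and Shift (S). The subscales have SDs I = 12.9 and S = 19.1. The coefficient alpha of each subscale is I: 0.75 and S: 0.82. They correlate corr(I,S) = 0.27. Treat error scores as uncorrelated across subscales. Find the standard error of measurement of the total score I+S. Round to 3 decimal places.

Var(total) = 531.22 + 133.051 = 664.271.
True-score variance = 423.952 + 133.051 = 557.002, so reliability = 0.8385.
Error variance = 664.271 − 557.002 = 107.268; SEM = √107.268 = 10.357.

10.357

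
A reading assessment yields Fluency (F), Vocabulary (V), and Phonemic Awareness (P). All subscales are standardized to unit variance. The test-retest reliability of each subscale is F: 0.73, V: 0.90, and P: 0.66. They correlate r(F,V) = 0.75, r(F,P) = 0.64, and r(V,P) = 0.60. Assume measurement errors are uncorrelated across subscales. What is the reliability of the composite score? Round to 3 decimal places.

Var(F+V+P) = 3 + 2·[0.75 + 0.64 + 0.60] = 3 + 3.98 = 6.98.
Because errors are independent across components, Cov(Tᵢ,Tⱼ) = Cov(Xᵢ,Xⱼ); the off-diagonal part of the true-score variance is the same as above.
True-score variance = [0.73 + 0.90 + 0.66] + 3.98 = 2.29 + 3.98 = 6.27.
Reliability = 6.27 / 6.98 = 0.898.

0.898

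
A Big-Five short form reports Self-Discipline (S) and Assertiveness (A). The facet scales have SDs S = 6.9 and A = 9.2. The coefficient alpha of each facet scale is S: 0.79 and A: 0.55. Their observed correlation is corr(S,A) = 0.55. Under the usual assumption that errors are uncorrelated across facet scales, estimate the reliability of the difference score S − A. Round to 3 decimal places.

0.230

Var(S−A) = 6.9² + 9.2² − 2·6.9·9.2·0.55 = 132.25 − 69.828 = 62.422.
Because errors are independent across components, Cov(Tᵢ,Tⱼ) = Cov(Xᵢ,Xⱼ); the off-diagonal part of the true-score variance is the same as above.
True-score variance = [6.9²·0.79 + 9.2²·0.55] − 69.828 = 84.1639 − 69.828 = 14.3359.
Reliability = 14.3359 / 62.422 = 0.230.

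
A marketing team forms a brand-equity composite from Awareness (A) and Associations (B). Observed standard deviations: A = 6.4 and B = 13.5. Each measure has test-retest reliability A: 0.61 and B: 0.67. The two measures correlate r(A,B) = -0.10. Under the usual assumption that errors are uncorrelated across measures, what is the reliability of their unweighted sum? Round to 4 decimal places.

0.6304

Var(A+B) = 6.4² + 13.5² + 2·[6.4·13.5·(-0.10)] = 223.21 − 17.28 = 205.93.
Under uncorrelated errors the observed covariances equal the true-score covariances, so only the own-variance terms attenuate.
True-score variance = [6.4²·0.61 + 13.5²·0.67] − 17.28 = 147.093 − 17.28 = 129.813.
Reliability = 129.813 / 205.93 = 0.6304.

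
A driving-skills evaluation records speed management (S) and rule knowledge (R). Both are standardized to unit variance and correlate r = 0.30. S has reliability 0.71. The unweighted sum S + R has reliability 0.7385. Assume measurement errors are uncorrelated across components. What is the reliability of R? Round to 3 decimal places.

0.610

Var(S+R) = 2 + 2·0.30 = 2.600.
True-score variance = ρ_S + ρ_R + 2·0.30, so 0.7385 = (0.71 + ρ_R + 0.60) / 2.600.
ρ_R = 0.7385·2.600 − 0.71 − 0.60 = 0.610.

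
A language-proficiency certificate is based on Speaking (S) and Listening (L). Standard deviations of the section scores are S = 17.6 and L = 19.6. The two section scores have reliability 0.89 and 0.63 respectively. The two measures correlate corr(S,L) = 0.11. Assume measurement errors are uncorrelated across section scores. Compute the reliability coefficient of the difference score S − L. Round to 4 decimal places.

0.7149

Var(S−L) = 17.6² + 19.6² − 2·17.6·19.6·0.11 = 693.92 − 75.8912 = 618.029.
Because errors are independent across components, Cov(Tᵢ,Tⱼ) = Cov(Xᵢ,Xⱼ); the off-diagonal part of the true-score variance is the same as above.
True-score variance = [17.6²·0.89 + 19.6²·0.63] − 75.8912 = 517.707 − 75.8912 = 441.816.
Reliability = 441.816 / 618.029 = 0.7149.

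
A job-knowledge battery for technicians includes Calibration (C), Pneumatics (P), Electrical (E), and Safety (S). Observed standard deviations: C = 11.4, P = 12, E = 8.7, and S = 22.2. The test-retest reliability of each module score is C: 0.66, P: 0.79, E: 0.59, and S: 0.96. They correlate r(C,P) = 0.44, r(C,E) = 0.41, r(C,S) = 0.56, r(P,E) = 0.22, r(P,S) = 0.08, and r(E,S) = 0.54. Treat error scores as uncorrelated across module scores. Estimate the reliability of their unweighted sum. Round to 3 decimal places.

Var(C+P+E+S) = 11.4² + 12² + 8.7² + 22.2² + 2·[11.4·12·0.44 + 11.4·8.7·0.41 + 11.4·22.2·0.56 + 12·8.7·0.22 + 12·22.2·0.08 + 8.7·22.2·0.54] = 842.49 + 782.312 = 1624.8.
With uncorrelated errors the cross-covariances are all true-score covariance, so they carry over unchanged; only the diagonal terms shrink to ρᵢσᵢ².
True-score variance = [11.4²·0.66 + 12²·0.79 + 8.7²·0.59 + 22.2²·0.96] + 782.312 = 717.317 + 782.312 = 1499.63.
Reliability = 1499.63 / 1624.8 = 0.923.

0.923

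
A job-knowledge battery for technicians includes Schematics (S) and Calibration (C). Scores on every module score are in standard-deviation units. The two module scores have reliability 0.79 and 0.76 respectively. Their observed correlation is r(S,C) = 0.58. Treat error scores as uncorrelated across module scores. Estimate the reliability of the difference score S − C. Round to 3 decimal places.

0.464

Var(S−C) = 1 + 1 − 2·0.58 = 2 − 1.16 = 0.84.
With uncorrelated errors the cross-covariances are all true-score covariance, so they carry over unchanged; only the diagonal terms shrink to ρᵢσᵢ².
True-score variance = [0.79 + 0.76] − 1.16 = 1.55 − 1.16 = 0.39.
Reliability = 0.39 / 0.84 = 0.464.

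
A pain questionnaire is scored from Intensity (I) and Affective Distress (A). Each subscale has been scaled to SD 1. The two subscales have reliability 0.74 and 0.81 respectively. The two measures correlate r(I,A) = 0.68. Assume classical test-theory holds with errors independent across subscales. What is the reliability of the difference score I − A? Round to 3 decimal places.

0.297

Var(I−A) = 1 + 1 − 2·0.68 = 2 − 1.36 = 0.64.
Because errors are independent across components, Cov(Tᵢ,Tⱼ) = Cov(Xᵢ,Xⱼ); the off-diagonal part of the true-score variance is the same as above.
True-score variance = [0.74 + 0.81] − 1.36 = 1.55 − 1.36 = 0.19.
Reliability = 0.19 / 0.64 = 0.297.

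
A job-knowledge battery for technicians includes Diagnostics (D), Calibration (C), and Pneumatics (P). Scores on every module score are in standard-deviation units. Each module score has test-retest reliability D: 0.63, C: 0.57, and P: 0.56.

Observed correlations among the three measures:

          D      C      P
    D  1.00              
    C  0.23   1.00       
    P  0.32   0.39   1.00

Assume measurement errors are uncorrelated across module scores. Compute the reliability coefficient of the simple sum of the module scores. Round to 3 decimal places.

0.746

Var(D+C+P) = 3 + 2·[0.23 + 0.32 + 0.39] = 3 + 1.88 = 4.88.
Under uncorrelated errors the observed covariances equal the true-score covariances, so only the own-variance terms attenuate.
True-score variance = [0.63 + 0.57 + 0.56] + 1.88 = 1.76 + 1.88 = 3.64.
Reliability = 3.64 / 4.88 = 0.746.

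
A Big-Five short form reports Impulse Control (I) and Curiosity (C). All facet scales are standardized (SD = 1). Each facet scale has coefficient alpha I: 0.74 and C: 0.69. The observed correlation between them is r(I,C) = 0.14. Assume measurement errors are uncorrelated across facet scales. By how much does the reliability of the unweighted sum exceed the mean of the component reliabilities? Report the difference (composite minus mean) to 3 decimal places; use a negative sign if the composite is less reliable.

Var(sum) = 2 + 0.28 = 2.28; true-score variance = 1.43 + 0.28 = 1.71; composite reliability = 0.7500.
Mean component reliability = 0.7150.
Difference = 0.7500 − 0.7150 = 0.035.

0.035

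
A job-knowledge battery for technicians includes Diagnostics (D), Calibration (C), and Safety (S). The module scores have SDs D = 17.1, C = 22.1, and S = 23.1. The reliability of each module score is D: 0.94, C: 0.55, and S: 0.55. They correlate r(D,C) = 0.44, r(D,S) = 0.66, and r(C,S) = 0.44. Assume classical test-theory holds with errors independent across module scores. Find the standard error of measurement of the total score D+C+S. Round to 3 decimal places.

21.851

Var(total) = 1314.43 + 1303.22 = 2617.65.
True-score variance = 836.976 + 1303.22 = 2140.2, so reliability = 0.8176.
Error variance = 2617.65 − 2140.2 = 477.454; SEM = √477.454 = 21.851.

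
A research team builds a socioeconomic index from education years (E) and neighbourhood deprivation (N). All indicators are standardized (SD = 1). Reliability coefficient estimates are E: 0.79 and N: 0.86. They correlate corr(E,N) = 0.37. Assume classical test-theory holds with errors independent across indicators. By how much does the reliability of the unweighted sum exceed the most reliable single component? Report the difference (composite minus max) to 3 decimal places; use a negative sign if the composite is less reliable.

0.012

Var(sum) = 2 + 0.74 = 2.74; true-score variance = 1.65 + 0.74 = 2.39; composite reliability = 0.8723.
Max component reliability = 0.8600.
Difference = 0.8723 − 0.8600 = 0.012.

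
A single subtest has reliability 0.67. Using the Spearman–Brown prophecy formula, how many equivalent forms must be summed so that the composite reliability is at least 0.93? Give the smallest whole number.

7

k ≥ ρ*(1−ρ₁)/(ρ₁(1−ρ*)) = 0.93·0.33 / (0.67·0.07) = 6.544.
Smallest integer k = 7.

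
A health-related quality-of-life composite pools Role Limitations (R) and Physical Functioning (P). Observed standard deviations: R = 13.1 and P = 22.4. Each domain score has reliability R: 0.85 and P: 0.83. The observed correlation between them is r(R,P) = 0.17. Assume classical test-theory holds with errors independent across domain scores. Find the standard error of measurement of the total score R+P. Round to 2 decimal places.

Var(total) = 673.37 + 99.7696 = 773.14.
True-score variance = 562.329 + 99.7696 = 662.099, so reliability = 0.8564.
Error variance = 773.14 − 662.099 = 111.041; SEM = √111.041 = 10.54.

10.54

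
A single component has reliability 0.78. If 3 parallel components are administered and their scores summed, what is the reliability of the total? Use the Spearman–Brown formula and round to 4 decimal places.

ρ_k = kρ / (1 + (k−1)ρ) = 3·0.78 / (1 + 2·0.78) = 2.340 / 2.560 = 0.9141.

0.9141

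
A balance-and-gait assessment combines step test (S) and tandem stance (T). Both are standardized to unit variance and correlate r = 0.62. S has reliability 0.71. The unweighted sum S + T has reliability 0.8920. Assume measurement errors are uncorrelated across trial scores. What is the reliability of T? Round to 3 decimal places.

Var(S+T) = 2 + 2·0.62 = 3.240.
True-score variance = ρ_S + ρ_T + 2·0.62, so 0.8920 = (0.71 + ρ_T + 1.24) / 3.240.
ρ_T = 0.8920·3.240 − 0.71 − 1.24 = 0.940.

0.940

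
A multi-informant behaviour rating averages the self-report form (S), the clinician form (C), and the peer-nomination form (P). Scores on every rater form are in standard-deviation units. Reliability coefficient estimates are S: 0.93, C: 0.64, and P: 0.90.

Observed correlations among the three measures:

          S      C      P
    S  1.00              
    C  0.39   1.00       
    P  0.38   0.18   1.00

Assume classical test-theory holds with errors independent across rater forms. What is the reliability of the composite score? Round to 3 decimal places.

0.892

Var(S+C+P) = 3 + 2·[0.39 + 0.38 + 0.18] = 3 + 1.9 = 4.9.
Because errors are independent across components, Cov(Tᵢ,Tⱼ) = Cov(Xᵢ,Xⱼ); the off-diagonal part of the true-score variance is the same as above.
True-score variance = [0.93 + 0.64 + 0.90] + 1.9 = 2.47 + 1.9 = 4.37.
Reliability = 4.37 / 4.9 = 0.892.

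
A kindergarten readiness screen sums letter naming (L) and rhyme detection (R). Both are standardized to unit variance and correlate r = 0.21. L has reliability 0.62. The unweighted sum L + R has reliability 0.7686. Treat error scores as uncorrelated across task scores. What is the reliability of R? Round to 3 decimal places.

0.820

Var(L+R) = 2 + 2·0.21 = 2.420.
True-score variance = ρ_L + ρ_R + 2·0.21, so 0.7686 = (0.62 + ρ_R + 0.42) / 2.420.
ρ_R = 0.7686·2.420 − 0.62 − 0.42 = 0.820.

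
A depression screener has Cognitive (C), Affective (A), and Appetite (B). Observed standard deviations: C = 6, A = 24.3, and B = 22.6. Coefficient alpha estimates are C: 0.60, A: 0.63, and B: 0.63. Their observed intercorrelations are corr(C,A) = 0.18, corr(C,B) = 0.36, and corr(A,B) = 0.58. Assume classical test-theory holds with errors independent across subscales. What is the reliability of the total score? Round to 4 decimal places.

0.7808

Var(C+A+B) = 6² + 24.3² + 22.6² + 2·[6·24.3·0.18 + 6·22.6·0.36 + 24.3·22.6·0.58] = 1137.25 + 787.169 = 1924.42.
With uncorrelated errors the cross-covariances are all true-score covariance, so they carry over unchanged; only the diagonal terms shrink to ρᵢσᵢ².
True-score variance = [6²·0.60 + 24.3²·0.63 + 22.6²·0.63] + 787.169 = 715.388 + 787.169 = 1502.56.
Reliability = 1502.56 / 1924.42 = 0.7808.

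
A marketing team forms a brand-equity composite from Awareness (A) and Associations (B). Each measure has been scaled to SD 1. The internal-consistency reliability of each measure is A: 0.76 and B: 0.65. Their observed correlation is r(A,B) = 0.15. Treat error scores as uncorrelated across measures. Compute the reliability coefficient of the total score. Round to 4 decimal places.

0.7435

Var(A+B) = 2 + 2·[0.15] = 2 + 0.3 = 2.3.
With uncorrelated errors the cross-covariances are all true-score covariance, so they carry over unchanged; only the diagonal terms shrink to ρᵢσᵢ².
True-score variance = [0.76 + 0.65] + 0.3 = 1.41 + 0.3 = 1.71.
Reliability = 1.71 / 2.3 = 0.7435.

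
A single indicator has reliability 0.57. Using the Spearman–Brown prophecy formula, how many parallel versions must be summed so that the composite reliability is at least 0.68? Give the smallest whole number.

2

k ≥ ρ*(1−ρ₁)/(ρ₁(1−ρ*)) = 0.68·0.43 / (0.57·0.32) = 1.603.
Smallest integer k = 2.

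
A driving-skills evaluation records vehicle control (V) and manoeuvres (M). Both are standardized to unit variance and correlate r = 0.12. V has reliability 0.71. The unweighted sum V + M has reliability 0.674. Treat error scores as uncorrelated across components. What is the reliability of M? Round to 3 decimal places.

Var(V+M) = 2 + 2·0.12 = 2.240.
True-score variance = ρ_V + ρ_M + 2·0.12, so 0.674 = (0.71 + ρ_M + 0.24) / 2.240.
ρ_M = 0.674·2.240 − 0.71 − 0.24 = 0.560.

0.560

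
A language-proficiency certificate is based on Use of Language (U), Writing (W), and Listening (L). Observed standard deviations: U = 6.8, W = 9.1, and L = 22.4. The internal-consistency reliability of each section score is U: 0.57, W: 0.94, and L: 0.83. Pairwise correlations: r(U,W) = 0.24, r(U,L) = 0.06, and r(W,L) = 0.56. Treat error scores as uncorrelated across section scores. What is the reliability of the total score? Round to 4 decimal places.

0.8786

Var(U+W+L) = 6.8² + 9.1² + 22.4² + 2·[6.8·9.1·0.24 + 6.8·22.4·0.06 + 9.1·22.4·0.56] = 630.81 + 276.282 = 907.092.
With uncorrelated errors the cross-covariances are all true-score covariance, so they carry over unchanged; only the diagonal terms shrink to ρᵢσᵢ².
True-score variance = [6.8²·0.57 + 9.1²·0.94 + 22.4²·0.83] + 276.282 = 520.659 + 276.282 = 796.941.
Reliability = 796.941 / 907.092 = 0.8786.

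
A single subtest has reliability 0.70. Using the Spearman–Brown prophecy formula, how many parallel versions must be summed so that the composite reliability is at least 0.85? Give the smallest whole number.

3

k ≥ ρ*(1−ρ₁)/(ρ₁(1−ρ*)) = 0.85·0.30 / (0.70·0.15) = 2.429.
Smallest integer k = 3.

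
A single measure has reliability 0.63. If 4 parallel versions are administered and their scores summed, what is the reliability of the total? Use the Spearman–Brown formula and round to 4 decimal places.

0.8720

ρ_k = kρ / (1 + (k−1)ρ) = 4·0.63 / (1 + 3·0.63) = 2.520 / 2.890 = 0.8720.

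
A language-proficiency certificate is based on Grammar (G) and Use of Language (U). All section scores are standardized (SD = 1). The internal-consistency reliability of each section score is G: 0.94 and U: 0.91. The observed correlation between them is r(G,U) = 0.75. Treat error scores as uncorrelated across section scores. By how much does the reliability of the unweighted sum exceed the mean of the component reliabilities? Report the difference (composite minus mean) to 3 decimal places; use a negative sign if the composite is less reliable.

Var(sum) = 2 + 1.5 = 3.5; true-score variance = 1.85 + 1.5 = 3.35; composite reliability = 0.9571.
Mean component reliability = 0.9250.
Difference = 0.9571 − 0.9250 = 0.032.

0.032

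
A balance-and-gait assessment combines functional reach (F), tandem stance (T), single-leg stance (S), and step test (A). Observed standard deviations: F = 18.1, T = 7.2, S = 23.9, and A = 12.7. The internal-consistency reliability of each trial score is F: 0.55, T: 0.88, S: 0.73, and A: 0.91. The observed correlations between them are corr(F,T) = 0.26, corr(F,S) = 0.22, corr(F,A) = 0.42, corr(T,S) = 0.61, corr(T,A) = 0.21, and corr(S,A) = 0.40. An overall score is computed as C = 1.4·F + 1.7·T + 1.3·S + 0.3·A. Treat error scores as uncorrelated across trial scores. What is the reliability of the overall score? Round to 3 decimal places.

Var(C) = 1.4²·18.1² + 1.7²·7.2² + 1.3²·23.9² + 0.3²·12.7² + 2·[2.38·18.1·7.2·0.26 + 1.82·18.1·23.9·0.22 + 0.42·18.1·12.7·0.42 + 2.21·7.2·23.9·0.61 + 0.51·7.2·12.7·0.21 + 0.39·23.9·12.7·0.40] = 1771.79 + 1167.05 = 2938.84.
With uncorrelated errors the cross-covariances are all true-score covariance, so they carry over unchanged; only the diagonal terms shrink to ρᵢσᵢ².
True-score variance = [1.4²·18.1²·0.55 + 1.7²·7.2²·0.88 + 1.3²·23.9²·0.73 + 0.3²·12.7²·0.91] + 1167.05 = 1202.91 + 1167.05 = 2369.96.
Reliability = 2369.96 / 2938.84 = 0.806.

0.806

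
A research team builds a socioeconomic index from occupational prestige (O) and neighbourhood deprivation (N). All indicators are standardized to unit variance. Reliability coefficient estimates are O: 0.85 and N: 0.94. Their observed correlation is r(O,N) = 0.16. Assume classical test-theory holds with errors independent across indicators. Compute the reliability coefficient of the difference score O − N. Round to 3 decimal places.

Var(O−N) = 1 + 1 − 2·0.16 = 2 − 0.32 = 1.68.
Under uncorrelated errors the observed covariances equal the true-score covariances, so only the own-variance terms attenuate.
True-score variance = [0.85 + 0.94] − 0.32 = 1.79 − 0.32 = 1.47.
Reliability = 1.47 / 1.68 = 0.875.

0.875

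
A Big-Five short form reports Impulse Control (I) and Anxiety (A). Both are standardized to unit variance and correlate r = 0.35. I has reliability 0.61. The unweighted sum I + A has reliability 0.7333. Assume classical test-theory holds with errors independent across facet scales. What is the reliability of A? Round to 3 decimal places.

0.670

Var(I+A) = 2 + 2·0.35 = 2.700.
True-score variance = ρ_I + ρ_A + 2·0.35, so 0.7333 = (0.61 + ρ_A + 0.70) / 2.700.
ρ_A = 0.7333·2.700 − 0.61 − 0.70 = 0.670.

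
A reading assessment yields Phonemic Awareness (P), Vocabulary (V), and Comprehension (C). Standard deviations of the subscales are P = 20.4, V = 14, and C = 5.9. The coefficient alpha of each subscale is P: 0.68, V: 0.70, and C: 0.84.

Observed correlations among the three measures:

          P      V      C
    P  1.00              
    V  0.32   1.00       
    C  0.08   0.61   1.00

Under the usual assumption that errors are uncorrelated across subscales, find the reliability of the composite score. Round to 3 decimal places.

Var(P+V+C) = 20.4² + 14² + 5.9² + 2·[20.4·14·0.32 + 20.4·5.9·0.08 + 14·5.9·0.61] = 646.97 + 302.814 = 949.784.
Under uncorrelated errors the observed covariances equal the true-score covariances, so only the own-variance terms attenuate.
True-score variance = [20.4²·0.68 + 14²·0.70 + 5.9²·0.84] + 302.814 = 449.429 + 302.814 = 752.243.
Reliability = 752.243 / 949.784 = 0.792.

0.792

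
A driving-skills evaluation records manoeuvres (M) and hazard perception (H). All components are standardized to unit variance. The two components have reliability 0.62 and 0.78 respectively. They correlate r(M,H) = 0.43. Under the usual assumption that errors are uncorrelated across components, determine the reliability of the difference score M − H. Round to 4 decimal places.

Var(M−H) = 1 + 1 − 2·0.43 = 2 − 0.86 = 1.14.
With uncorrelated errors the cross-covariances are all true-score covariance, so they carry over unchanged; only the diagonal terms shrink to ρᵢσᵢ².
True-score variance = [0.62 + 0.78] − 0.86 = 1.4 − 0.86 = 0.54.
Reliability = 0.54 / 1.14 = 0.4737.

0.4737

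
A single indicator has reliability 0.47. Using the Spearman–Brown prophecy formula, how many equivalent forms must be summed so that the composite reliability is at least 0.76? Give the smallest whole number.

k ≥ ρ*(1−ρ₁)/(ρ₁(1−ρ*)) = 0.76·0.53 / (0.47·0.24) = 3.571.
Smallest integer k = 4.

4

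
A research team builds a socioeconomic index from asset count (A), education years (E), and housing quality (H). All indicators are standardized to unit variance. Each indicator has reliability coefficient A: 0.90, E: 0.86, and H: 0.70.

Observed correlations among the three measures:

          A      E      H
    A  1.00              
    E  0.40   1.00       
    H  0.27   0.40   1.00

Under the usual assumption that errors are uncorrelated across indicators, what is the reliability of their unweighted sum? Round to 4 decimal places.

0.8949

Var(A+E+H) = 3 + 2·[0.40 + 0.27 + 0.40] = 3 + 2.14 = 5.14.
With uncorrelated errors the cross-covariances are all true-score covariance, so they carry over unchanged; only the diagonal terms shrink to ρᵢσᵢ².
True-score variance = [0.90 + 0.86 + 0.70] + 2.14 = 2.46 + 2.14 = 4.6.
Reliability = 4.6 / 5.14 = 0.8949.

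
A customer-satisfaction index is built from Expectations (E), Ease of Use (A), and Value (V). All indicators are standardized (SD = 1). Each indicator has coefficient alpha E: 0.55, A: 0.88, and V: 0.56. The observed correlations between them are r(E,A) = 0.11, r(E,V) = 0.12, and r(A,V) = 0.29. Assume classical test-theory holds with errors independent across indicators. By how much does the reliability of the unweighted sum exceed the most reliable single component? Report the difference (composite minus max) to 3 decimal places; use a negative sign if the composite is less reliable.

Var(sum) = 3 + 1.04 = 4.04; true-score variance = 1.99 + 1.04 = 3.03; composite reliability = 0.7500.
Max component reliability = 0.8800.
Difference = 0.7500 − 0.8800 = -0.130.

-0.130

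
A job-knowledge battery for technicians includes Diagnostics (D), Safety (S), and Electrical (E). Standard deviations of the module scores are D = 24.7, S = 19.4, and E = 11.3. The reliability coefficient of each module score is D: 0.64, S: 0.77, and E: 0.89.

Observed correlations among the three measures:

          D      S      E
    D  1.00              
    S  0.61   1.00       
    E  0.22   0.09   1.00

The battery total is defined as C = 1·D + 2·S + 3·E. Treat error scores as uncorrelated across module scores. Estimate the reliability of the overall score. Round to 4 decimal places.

0.8626

Var(C) = 24.7² + 2²·19.4² + 3²·11.3² + 2·[2·24.7·19.4·0.61 + 3·24.7·11.3·0.22 + 6·19.4·11.3·0.09] = 3264.74 + 1774.38 = 5039.12.
With uncorrelated errors the cross-covariances are all true-score covariance, so they carry over unchanged; only the diagonal terms shrink to ρᵢσᵢ².
True-score variance = [24.7²·0.64 + 2²·19.4²·0.77 + 3²·11.3²·0.89] + 1774.38 = 2572.44 + 1774.38 = 4346.83.
Reliability = 4346.83 / 5039.12 = 0.8626.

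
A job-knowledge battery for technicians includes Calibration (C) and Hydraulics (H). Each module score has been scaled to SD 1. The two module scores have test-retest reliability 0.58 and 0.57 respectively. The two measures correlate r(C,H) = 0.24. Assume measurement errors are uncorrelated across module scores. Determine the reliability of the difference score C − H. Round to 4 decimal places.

Var(C−H) = 1 + 1 − 2·0.24 = 2 − 0.48 = 1.52.
With uncorrelated errors the cross-covariances are all true-score covariance, so they carry over unchanged; only the diagonal terms shrink to ρᵢσᵢ².
True-score variance = [0.58 + 0.57] − 0.48 = 1.15 − 0.48 = 0.67.
Reliability = 0.67 / 1.52 = 0.4408.

0.4408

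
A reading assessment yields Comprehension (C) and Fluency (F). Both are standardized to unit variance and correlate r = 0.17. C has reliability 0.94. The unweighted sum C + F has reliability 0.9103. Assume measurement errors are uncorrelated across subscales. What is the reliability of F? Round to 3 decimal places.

0.850

Var(C+F) = 2 + 2·0.17 = 2.340.
True-score variance = ρ_C + ρ_F + 2·0.17, so 0.9103 = (0.94 + ρ_F + 0.34) / 2.340.
ρ_F = 0.9103·2.340 − 0.94 − 0.34 = 0.850.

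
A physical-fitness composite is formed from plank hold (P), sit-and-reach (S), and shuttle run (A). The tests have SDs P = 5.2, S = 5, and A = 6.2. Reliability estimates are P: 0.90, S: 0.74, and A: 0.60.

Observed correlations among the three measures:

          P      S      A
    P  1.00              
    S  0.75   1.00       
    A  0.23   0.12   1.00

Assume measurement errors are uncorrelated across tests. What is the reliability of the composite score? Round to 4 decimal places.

0.8380

Var(P+S+A) = 5.2² + 5² + 6.2² + 2·[5.2·5·0.75 + 5.2·6.2·0.23 + 5·6.2·0.12] = 90.48 + 61.2704 = 151.75.
Under uncorrelated errors the observed covariances equal the true-score covariances, so only the own-variance terms attenuate.
True-score variance = [5.2²·0.90 + 5²·0.74 + 6.2²·0.60] + 61.2704 = 65.9 + 61.2704 = 127.17.
Reliability = 127.17 / 151.75 = 0.8380.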